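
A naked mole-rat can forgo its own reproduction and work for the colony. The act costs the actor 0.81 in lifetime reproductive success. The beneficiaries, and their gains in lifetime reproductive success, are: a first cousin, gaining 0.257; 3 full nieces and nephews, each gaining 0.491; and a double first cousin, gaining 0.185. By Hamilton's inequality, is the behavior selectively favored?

Hamilton's rule: the trait is favored when the sum of r·B over every recipient exceeds the actor's cost C.
r to a first cousin = 0.125 (first cousins share one grandparent pair — two paths of length 4: r = 2·(1/2)^4 = 1/8).
r to a full niece or nephew = 1/4 (full aunt/uncle↔niece/nephew: two paths of length 3 through the shared grandparent pair: r = 2·(1/2)^3 = 1/4).
r to a double first cousin = 0.25 (double first cousins share both grandparent pairs — four paths of length 4: r = 4·(1/2)^4 = 1/4).
Summing one r·B term per recipient: 1·0.125·0.257 + 3·0.25·0.491 + 1·0.25·0.185 = 0.446625.
0.446625 < 0.81: the indirect benefit is less than the cost.

No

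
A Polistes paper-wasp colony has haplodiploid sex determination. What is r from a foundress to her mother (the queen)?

One meiotic link between diploid queen and diploid daughter: r = 1/2.

0.5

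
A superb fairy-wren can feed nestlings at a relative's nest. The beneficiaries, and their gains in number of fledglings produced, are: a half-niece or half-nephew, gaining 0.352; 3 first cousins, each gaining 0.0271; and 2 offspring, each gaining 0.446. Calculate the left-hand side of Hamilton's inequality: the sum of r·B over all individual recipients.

0.5001625

r to a half-niece or half-nephew = 1/8 (half-aunt/uncle↔niece/nephew: one path of length 3: r = (1/2)^3 = 1/8).
r to a first cousin = 0.125 (first cousins share one grandparent pair — two paths of length 4: r = 2·(1/2)^4 = 1/8).
r to an offspring = 0.5 (one parent–offspring link: r = (1/2)^1 = 1/2).
Summing one r·B term per recipient: 1·0.125·0.352 + 3·0.125·0.0271 + 2·0.5·0.446 = 0.5001625.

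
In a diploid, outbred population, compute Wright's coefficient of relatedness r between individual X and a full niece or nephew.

Each parent–offspring link contributes a factor of 1/2, and independent paths through distinct common ancestors add.
Full aunt/uncle↔niece/nephew: two paths of length 3 through the shared grandparent pair: r = 2·(1/2)^3 = 1/4.

0.25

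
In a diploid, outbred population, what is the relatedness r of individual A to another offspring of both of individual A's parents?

Each parent–offspring link contributes a factor of 1/2, and independent paths through distinct common ancestors add.
Full sibs share both parents — two paths of length 2: r = 2·(1/2)^2 = 1/2.

0.5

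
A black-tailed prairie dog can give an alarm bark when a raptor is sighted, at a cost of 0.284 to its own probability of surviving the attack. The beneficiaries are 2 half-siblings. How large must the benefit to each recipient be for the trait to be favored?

0.568

r to a half-sibling = 1/4 (half-sibs share one parent — one path of length 2: r = (1/2)^2 = 1/4).
Hamilton's rule with n recipients of equal r: n·r·B > C, so B > C/(n·r) = 0.284/(2·0.25) = 0.568.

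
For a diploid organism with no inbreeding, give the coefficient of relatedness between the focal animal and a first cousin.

0.125

Each parent–offspring link contributes a factor of 1/2, and independent paths through distinct common ancestors add.
First cousins share one grandparent pair — two paths of length 4: r = 2·(1/2)^4 = 1/8.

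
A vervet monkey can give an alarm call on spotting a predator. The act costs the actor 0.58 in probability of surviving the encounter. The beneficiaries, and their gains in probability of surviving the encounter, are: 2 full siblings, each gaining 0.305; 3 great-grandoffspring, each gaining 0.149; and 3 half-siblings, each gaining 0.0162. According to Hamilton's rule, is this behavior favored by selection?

Hamilton's rule: the trait is favored when the sum of r·B over every recipient exceeds the actor's cost C.
r to a full sibling = 1/2 (full sibs share both parents — two paths of length 2: r = 2·(1/2)^2 = 1/2).
r to a great-grandoffspring = 1/8 (three parent–offspring links: r = (1/2)^3 = 1/8).
r to a half-sibling = 1/4 (half-sibs share one parent — one path of length 2: r = (1/2)^2 = 1/4).
Summing one r·B term per recipient: 2·0.5·0.305 + 3·0.125·0.149 + 3·0.25·0.0162 = 0.373025.
0.373025 < 0.58: the indirect benefit is less than the cost.

No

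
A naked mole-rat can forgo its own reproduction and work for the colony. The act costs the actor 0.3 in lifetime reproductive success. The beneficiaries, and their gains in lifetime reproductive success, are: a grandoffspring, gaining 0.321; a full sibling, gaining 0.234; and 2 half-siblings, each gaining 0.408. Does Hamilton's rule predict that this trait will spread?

Yes

Hamilton's rule: the trait is favored when the sum of r·B over every recipient exceeds the actor's cost C.
r to a grandoffspring = 1/4 (two parent–offspring links: r = (1/2)^2 = 1/4).
r to a full sibling = 1/2 (full sibs share both parents — two paths of length 2: r = 2·(1/2)^2 = 1/2).
r to a half-sibling = 0.25 (half-sibs share one parent — one path of length 2: r = (1/2)^2 = 1/4).
Summing one r·B term per recipient: 1·0.25·0.321 + 1·0.5·0.234 + 2·0.25·0.408 = 0.40125.
0.40125 > 0.3: the indirect benefit exceeds the cost.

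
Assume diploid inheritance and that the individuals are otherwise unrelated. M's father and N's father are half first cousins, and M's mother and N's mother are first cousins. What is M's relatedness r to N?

Relatedness sums over independent paths through distinct common ancestors.
M and N are related in two ways: half second cousins through their fathers (r = 1/64) and second cousins through their mothers (r = 1/32).
r = 1/64 + 1/32 = 0.046875.

0.046875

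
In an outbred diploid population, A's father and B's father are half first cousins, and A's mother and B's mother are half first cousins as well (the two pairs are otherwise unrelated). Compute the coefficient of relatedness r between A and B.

Relatedness sums over independent paths through distinct common ancestors.
A and B are related in two ways: half second cousins through their fathers (r = 1/64) and half second cousins through their mothers (r = 1/64).
r = 1/64 + 1/64 = 1/32 = 0.03125.

0.03125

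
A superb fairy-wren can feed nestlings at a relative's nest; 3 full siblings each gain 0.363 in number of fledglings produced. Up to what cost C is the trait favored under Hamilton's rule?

0.5445

r to a full sibling = 0.5 (full sibs share both parents — two paths of length 2: r = 2·(1/2)^2 = 1/2).
Hamilton's rule: n·r·B > C, so the trait is favored while C < n·r·B = 3·0.5·0.363 = 0.5445.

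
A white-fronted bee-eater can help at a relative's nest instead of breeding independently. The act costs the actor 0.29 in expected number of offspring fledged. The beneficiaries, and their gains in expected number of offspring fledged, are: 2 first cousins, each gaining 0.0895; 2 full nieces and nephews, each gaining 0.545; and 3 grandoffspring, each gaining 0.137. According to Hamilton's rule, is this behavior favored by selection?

Yes

Hamilton's rule: the trait is favored when the sum of r·B over every recipient exceeds the actor's cost C.
r to a first cousin = 1/8 (first cousins share one grandparent pair — two paths of length 4: r = 2·(1/2)^4 = 1/8).
r to a full niece or nephew = 0.25 (full aunt/uncle↔niece/nephew: two paths of length 3 through the shared grandparent pair: r = 2·(1/2)^3 = 1/4).
r to a grandoffspring = 1/4 (two parent–offspring links: r = (1/2)^2 = 1/4).
Summing one r·B term per recipient: 2·0.125·0.0895 + 2·0.25·0.545 + 3·0.25·0.137 = 0.397625.
0.397625 > 0.29: the indirect benefit exceeds the cost.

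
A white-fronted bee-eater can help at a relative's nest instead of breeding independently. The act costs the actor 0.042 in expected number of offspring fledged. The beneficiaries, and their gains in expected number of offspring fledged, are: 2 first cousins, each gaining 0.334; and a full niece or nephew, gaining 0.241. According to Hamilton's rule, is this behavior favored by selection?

Hamilton's rule: the trait is favored when the sum of r·B over every recipient exceeds the actor's cost C.
r to a first cousin = 1/8 (first cousins share one grandparent pair — two paths of length 4: r = 2·(1/2)^4 = 1/8).
r to a full niece or nephew = 1/4 (full aunt/uncle↔niece/nephew: two paths of length 3 through the shared grandparent pair: r = 2·(1/2)^3 = 1/4).
Summing one r·B term per recipient: 2·0.125·0.334 + 1·0.25·0.241 = 0.14375.
0.14375 > 0.042: the indirect benefit exceeds the cost.

Yes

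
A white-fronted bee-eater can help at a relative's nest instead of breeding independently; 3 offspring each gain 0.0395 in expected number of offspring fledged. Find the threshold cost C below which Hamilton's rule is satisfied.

r to an offspring = 0.5 (one parent–offspring link: r = (1/2)^1 = 1/2).
Hamilton's rule: n·r·B > C, so the trait is favored while C < n·r·B = 3·0.5·0.0395 = 0.05925.

0.05925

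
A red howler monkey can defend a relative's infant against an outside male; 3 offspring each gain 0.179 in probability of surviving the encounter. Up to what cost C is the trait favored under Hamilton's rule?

r to an offspring = 0.5 (one parent–offspring link: r = (1/2)^1 = 1/2).
Hamilton's rule: n·r·B > C, so the trait is favored while C < n·r·B = 3·0.5·0.179 = 0.2685.

0.2685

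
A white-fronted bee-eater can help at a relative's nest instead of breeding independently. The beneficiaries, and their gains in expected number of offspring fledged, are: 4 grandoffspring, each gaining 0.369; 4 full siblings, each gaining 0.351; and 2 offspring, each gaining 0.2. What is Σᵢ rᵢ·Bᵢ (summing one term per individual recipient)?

r to a grandoffspring = 1/4 (two parent–offspring links: r = (1/2)^2 = 1/4).
r to a full sibling = 1/2 (full sibs share both parents — two paths of length 2: r = 2·(1/2)^2 = 1/2).
r to an offspring = 0.5 (one parent–offspring link: r = (1/2)^1 = 1/2).
Summing one r·B term per recipient: 4·0.25·0.369 + 4·0.5·0.351 + 2·0.5·0.2 = 1.271.

1.271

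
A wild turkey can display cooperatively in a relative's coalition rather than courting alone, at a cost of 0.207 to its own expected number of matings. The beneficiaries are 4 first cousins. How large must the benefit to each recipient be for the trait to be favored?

0.414

r to a first cousin = 0.125 (first cousins share one grandparent pair — two paths of length 4: r = 2·(1/2)^4 = 1/8).
Hamilton's rule with n recipients of equal r: n·r·B > C, so B > C/(n·r) = 0.207/(4·0.125) = 0.414.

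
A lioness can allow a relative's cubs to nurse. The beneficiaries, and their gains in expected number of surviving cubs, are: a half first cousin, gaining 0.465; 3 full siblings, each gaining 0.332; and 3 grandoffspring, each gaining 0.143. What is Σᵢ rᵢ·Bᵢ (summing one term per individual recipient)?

0.6343125

r to a half first cousin = 1/16 (half first cousins share one grandparent — one path of length 4: r = (1/2)^4 = 1/16).
r to a full sibling = 1/2 (full sibs share both parents — two paths of length 2: r = 2·(1/2)^2 = 1/2).
r to a grandoffspring = 1/4 (two parent–offspring links: r = (1/2)^2 = 1/4).
Summing one r·B term per recipient: 1·0.0625·0.465 + 3·0.5·0.332 + 3·0.25·0.143 = 0.6343125.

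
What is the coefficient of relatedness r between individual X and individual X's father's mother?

0.25

Each parent–offspring link contributes a factor of 1/2, and independent paths through distinct common ancestors add.
Two parent–offspring links: r = (1/2)^2 = 1/4.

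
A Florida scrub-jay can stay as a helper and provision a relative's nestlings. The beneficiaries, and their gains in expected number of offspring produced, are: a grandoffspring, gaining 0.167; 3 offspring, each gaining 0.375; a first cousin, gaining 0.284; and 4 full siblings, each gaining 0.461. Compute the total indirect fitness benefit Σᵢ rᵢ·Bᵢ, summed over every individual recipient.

r to a grandoffspring = 1/4 (two parent–offspring links: r = (1/2)^2 = 1/4).
r to an offspring = 1/2 (one parent–offspring link: r = (1/2)^1 = 1/2).
r to a first cousin = 0.125 (first cousins share one grandparent pair — two paths of length 4: r = 2·(1/2)^4 = 1/8).
r to a full sibling = 0.5 (full sibs share both parents — two paths of length 2: r = 2·(1/2)^2 = 1/2).
Summing one r·B term per recipient: 1·0.25·0.167 + 3·0.5·0.375 + 1·0.125·0.284 + 4·0.5·0.461 = 1.56175.

1.56175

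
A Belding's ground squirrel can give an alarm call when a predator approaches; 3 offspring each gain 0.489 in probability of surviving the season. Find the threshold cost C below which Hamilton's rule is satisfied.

0.7335

r to an offspring = 1/2 (one parent–offspring link: r = (1/2)^1 = 1/2).
Hamilton's rule: n·r·B > C, so the trait is favored while C < n·r·B = 3·0.5·0.489 = 0.7335.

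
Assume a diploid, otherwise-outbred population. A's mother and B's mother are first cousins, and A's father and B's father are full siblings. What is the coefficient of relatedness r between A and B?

0.15625

Wright's path rule: contributions from independent ancestry routes add.
A and B are related in two ways: second cousins through their mothers (r = 1/32) and first cousins through their fathers (r = 1/8).
r = 1/32 + 1/8 = 0.15625.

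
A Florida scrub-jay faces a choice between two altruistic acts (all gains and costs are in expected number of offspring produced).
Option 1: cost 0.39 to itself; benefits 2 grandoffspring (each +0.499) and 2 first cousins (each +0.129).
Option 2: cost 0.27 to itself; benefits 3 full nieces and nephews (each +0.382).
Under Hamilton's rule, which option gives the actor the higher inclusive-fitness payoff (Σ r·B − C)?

Option 2

Option 1: r to a grandoffspring = 0.25.
Option 1: r to a first cousin = 0.125.
Option 1: Σ r·B − C = (2·0.25·0.499 + 2·0.125·0.129) − 0.39 = -0.10825.
Option 2: r to a full niece or nephew = 0.25.
Option 2: Σ r·B − C = (3·0.25·0.382) − 0.27 = 0.0165.
Option 2 has the higher net inclusive-fitness payoff.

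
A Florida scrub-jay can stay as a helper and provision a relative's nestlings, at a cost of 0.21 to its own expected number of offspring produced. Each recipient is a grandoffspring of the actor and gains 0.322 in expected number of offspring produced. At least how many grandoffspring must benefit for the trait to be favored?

r to a grandoffspring = 0.25 (two parent–offspring links: r = (1/2)^2 = 1/4).
Hamilton's rule: n·r·B > C  ⇒  n > C/(r·B) = 0.21/(0.25·0.322) = 2.609.
The smallest integer exceeding 2.609 is 3.

3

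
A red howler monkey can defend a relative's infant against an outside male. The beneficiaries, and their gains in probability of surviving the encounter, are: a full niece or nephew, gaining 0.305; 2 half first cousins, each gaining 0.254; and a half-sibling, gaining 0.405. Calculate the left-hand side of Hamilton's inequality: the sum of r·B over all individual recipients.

0.20925

r to a full niece or nephew = 0.25 (full aunt/uncle↔niece/nephew: two paths of length 3 through the shared grandparent pair: r = 2·(1/2)^3 = 1/4).
r to a half first cousin = 1/16 (half first cousins share one grandparent — one path of length 4: r = (1/2)^4 = 1/16).
r to a half-sibling = 1/4 (half-sibs share one parent — one path of length 2: r = (1/2)^2 = 1/4).
Summing one r·B term per recipient: 1·0.25·0.305 + 2·0.0625·0.254 + 1·0.25·0.405 = 0.20925.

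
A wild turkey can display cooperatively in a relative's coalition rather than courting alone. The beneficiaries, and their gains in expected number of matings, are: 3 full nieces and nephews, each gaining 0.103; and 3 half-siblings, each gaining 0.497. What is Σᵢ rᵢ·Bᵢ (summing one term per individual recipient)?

0.45

r to a full niece or nephew = 0.25 (full aunt/uncle↔niece/nephew: two paths of length 3 through the shared grandparent pair: r = 2·(1/2)^3 = 1/4).
r to a half-sibling = 1/4 (half-sibs share one parent — one path of length 2: r = (1/2)^2 = 1/4).
Summing one r·B term per recipient: 3·0.25·0.103 + 3·0.25·0.497 = 0.45.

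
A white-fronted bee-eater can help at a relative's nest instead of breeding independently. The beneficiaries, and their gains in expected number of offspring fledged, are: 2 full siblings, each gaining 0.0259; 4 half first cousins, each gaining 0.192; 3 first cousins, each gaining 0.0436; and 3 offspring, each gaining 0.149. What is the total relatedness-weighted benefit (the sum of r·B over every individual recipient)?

r to a full sibling = 1/2 (full sibs share both parents — two paths of length 2: r = 2·(1/2)^2 = 1/2).
r to a half first cousin = 1/16 (half first cousins share one grandparent — one path of length 4: r = (1/2)^4 = 1/16).
r to a first cousin = 0.125 (first cousins share one grandparent pair — two paths of length 4: r = 2·(1/2)^4 = 1/8).
r to an offspring = 0.5 (one parent–offspring link: r = (1/2)^1 = 1/2).
Summing one r·B term per recipient: 2·0.5·0.0259 + 4·0.0625·0.192 + 3·0.125·0.0436 + 3·0.5·0.149 = 0.31375.

0.31375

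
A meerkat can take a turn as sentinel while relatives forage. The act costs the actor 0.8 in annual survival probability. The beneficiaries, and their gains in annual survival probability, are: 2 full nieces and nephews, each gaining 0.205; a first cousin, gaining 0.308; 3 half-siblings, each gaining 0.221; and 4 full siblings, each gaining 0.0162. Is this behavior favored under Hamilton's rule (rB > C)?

No

Hamilton's rule: the trait is favored when the sum of r·B over every recipient exceeds the actor's cost C.
r to a full niece or nephew = 1/4 (full aunt/uncle↔niece/nephew: two paths of length 3 through the shared grandparent pair: r = 2·(1/2)^3 = 1/4).
r to a first cousin = 1/8 (first cousins share one grandparent pair — two paths of length 4: r = 2·(1/2)^4 = 1/8).
r to a half-sibling = 1/4 (half-sibs share one parent — one path of length 2: r = (1/2)^2 = 1/4).
r to a full sibling = 1/2 (full sibs share both parents — two paths of length 2: r = 2·(1/2)^2 = 1/2).
Summing one r·B term per recipient: 2·0.25·0.205 + 1·0.125·0.308 + 3·0.25·0.221 + 4·0.5·0.0162 = 0.33915.
0.33915 < 0.8: the indirect benefit is less than the cost.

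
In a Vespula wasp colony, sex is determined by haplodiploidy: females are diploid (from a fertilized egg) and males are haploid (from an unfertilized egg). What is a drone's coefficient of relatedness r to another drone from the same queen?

0.5

Haploid brothers each carry a random half of the queen's diploid genome, so on average they share half: r = 1/2.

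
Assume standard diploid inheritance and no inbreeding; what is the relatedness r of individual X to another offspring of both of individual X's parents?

Each parent–offspring link contributes a factor of 1/2, and independent paths through distinct common ancestors add.
Full sibs share both parents — two paths of length 2: r = 2·(1/2)^2 = 1/2.

0.5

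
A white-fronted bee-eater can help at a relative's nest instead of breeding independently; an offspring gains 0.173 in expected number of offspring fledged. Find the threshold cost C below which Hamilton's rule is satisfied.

0.0865

r to an offspring = 1/2 (one parent–offspring link: r = (1/2)^1 = 1/2).
Hamilton's rule: n·r·B > C, so the trait is favored while C < n·r·B = 1·0.5·0.173 = 0.0865.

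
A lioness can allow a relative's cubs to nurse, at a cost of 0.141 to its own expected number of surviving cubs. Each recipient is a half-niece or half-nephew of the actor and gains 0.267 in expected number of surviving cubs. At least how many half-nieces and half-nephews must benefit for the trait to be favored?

r to a half-niece or half-nephew = 1/8 (half-aunt/uncle↔niece/nephew: one path of length 3: r = (1/2)^3 = 1/8).
Hamilton's rule: n·r·B > C  ⇒  n > C/(r·B) = 0.141/(0.125·0.267) = 4.225.
The smallest integer exceeding 4.225 is 5.

5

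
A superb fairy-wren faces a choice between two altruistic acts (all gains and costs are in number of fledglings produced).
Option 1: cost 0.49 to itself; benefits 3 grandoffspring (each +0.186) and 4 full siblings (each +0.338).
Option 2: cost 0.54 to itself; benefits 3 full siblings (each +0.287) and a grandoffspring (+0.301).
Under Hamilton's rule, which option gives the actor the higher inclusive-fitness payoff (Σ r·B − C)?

Option 1: r to a grandoffspring = 0.25.
Option 1: r to a full sibling = 0.5.
Option 1: Σ r·B − C = (3·0.25·0.186 + 4·0.5·0.338) − 0.49 = 0.3255.
Option 2: r to a full sibling = 0.5.
Option 2: r to a grandoffspring = 0.25.
Option 2: Σ r·B − C = (3·0.5·0.287 + 1·0.25·0.301) − 0.54 = -0.03425.
Option 1 has the higher net inclusive-fitness payoff.

Option 1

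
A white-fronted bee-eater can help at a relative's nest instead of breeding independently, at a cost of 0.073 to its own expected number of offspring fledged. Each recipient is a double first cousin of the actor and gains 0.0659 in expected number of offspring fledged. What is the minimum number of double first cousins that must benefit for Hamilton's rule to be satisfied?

5

r to a double first cousin = 0.25 (double first cousins share both grandparent pairs — four paths of length 4: r = 4·(1/2)^4 = 1/4).
Hamilton's rule: n·r·B > C  ⇒  n > C/(r·B) = 0.073/(0.25·0.0659) = 4.431.
The smallest integer exceeding 4.431 is 5.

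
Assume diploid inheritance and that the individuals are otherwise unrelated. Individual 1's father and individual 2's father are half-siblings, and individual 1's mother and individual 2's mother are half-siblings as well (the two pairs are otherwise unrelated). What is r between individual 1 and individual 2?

0.125

With two independent routes of shared ancestry, r is the sum of the two contributions.
Individual 1 and individual 2 are related in two ways: half first cousins through their fathers (r = 1/16) and half first cousins through their mothers (r = 1/16).
r = 1/16 + 1/16 = 0.125.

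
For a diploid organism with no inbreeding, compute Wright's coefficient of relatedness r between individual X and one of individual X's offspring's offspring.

Each parent–offspring link contributes a factor of 1/2, and independent paths through distinct common ancestors add.
Two parent–offspring links: r = (1/2)^2 = 1/4.

0.25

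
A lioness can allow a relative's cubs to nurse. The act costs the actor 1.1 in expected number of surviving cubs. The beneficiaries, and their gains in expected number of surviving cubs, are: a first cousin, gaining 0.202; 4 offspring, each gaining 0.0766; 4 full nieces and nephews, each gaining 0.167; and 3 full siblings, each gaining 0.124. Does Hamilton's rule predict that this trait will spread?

Hamilton's rule: the trait is favored when the sum of r·B over every recipient exceeds the actor's cost C.
r to a first cousin = 0.125 (first cousins share one grandparent pair — two paths of length 4: r = 2·(1/2)^4 = 1/8).
r to an offspring = 1/2 (one parent–offspring link: r = (1/2)^1 = 1/2).
r to a full niece or nephew = 1/4 (full aunt/uncle↔niece/nephew: two paths of length 3 through the shared grandparent pair: r = 2·(1/2)^3 = 1/4).
r to a full sibling = 1/2 (full sibs share both parents — two paths of length 2: r = 2·(1/2)^2 = 1/2).
Summing one r·B term per recipient: 1·0.125·0.202 + 4·0.5·0.0766 + 4·0.25·0.167 + 3·0.5·0.124 = 0.53145.
0.53145 < 1.1: the indirect benefit is less than the cost.

No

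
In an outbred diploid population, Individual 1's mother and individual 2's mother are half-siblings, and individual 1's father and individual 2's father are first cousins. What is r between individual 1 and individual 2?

0.09375

Wright's path rule: contributions from independent ancestry routes add.
Individual 1 and individual 2 are related in two ways: half first cousins through their mothers (r = 1/16) and second cousins through their fathers (r = 1/32).
r = 1/16 + 1/32 = 0.09375.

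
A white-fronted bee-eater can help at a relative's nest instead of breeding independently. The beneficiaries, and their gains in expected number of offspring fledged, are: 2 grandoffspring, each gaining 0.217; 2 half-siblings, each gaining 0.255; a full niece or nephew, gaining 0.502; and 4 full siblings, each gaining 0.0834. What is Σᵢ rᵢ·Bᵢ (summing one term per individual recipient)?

r to a grandoffspring = 1/4 (two parent–offspring links: r = (1/2)^2 = 1/4).
r to a half-sibling = 0.25 (half-sibs share one parent — one path of length 2: r = (1/2)^2 = 1/4).
r to a full niece or nephew = 0.25 (full aunt/uncle↔niece/nephew: two paths of length 3 through the shared grandparent pair: r = 2·(1/2)^3 = 1/4).
r to a full sibling = 1/2 (full sibs share both parents — two paths of length 2: r = 2·(1/2)^2 = 1/2).
Summing one r·B term per recipient: 2·0.25·0.217 + 2·0.25·0.255 + 1·0.25·0.502 + 4·0.5·0.0834 = 0.5283.

0.5283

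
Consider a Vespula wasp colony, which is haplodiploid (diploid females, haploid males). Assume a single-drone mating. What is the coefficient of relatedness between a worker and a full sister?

Haplodiploid full sisters inherit their father's entire haploid genome identically (contributing 1/2) and on average half of their mother's contribution (1/2 · 1/2 = 1/4); r = 1/2 + 1/4 = 3/4.

0.75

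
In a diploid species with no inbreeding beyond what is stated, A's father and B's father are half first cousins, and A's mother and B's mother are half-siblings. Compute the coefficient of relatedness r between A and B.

0.078125

Wright's path rule: contributions from independent ancestry routes add.
A and B are related in two ways: half second cousins through their fathers (r = 1/64) and half first cousins through their mothers (r = 1/16).
r = 1/64 + 1/16 = 0.078125.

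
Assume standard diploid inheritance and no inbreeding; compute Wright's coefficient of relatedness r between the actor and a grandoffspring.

Two parent–offspring links: r = (1/2)^2 = 1/4.

0.25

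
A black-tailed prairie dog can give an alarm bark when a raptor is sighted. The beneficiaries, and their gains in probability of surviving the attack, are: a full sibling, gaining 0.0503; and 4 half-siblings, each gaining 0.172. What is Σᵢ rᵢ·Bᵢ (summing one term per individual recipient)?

r to a full sibling = 0.5 (full sibs share both parents — two paths of length 2: r = 2·(1/2)^2 = 1/2).
r to a half-sibling = 1/4 (half-sibs share one parent — one path of length 2: r = (1/2)^2 = 1/4).
Summing one r·B term per recipient: 1·0.5·0.0503 + 4·0.25·0.172 = 0.19715.

0.19715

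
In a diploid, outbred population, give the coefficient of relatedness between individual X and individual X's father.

Each parent–offspring link contributes a factor of 1/2, and independent paths through distinct common ancestors add.
One parent–offspring link: r = (1/2)^1 = 1/2.

0.5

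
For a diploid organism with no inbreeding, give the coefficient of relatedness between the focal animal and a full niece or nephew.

Each parent–offspring link contributes a factor of 1/2, and independent paths through distinct common ancestors add.
Full aunt/uncle↔niece/nephew: two paths of length 3 through the shared grandparent pair: r = 2·(1/2)^3 = 1/4.

0.25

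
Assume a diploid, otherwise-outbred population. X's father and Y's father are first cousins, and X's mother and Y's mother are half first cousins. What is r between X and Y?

Independent pedigree routes through distinct common ancestors add.
X and Y are related in two ways: second cousins through their fathers (r = 1/32) and half second cousins through their mothers (r = 1/64).
r = 1/32 + 1/64 = 3/64 = 0.046875.

0.046875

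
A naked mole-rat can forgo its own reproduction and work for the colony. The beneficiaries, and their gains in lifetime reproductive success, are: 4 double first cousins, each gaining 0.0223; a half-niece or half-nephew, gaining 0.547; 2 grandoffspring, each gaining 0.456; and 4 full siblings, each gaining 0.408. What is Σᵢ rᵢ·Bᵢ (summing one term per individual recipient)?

r to a double first cousin = 1/4 (double first cousins share both grandparent pairs — four paths of length 4: r = 4·(1/2)^4 = 1/4).
r to a half-niece or half-nephew = 0.125 (half-aunt/uncle↔niece/nephew: one path of length 3: r = (1/2)^3 = 1/8).
r to a grandoffspring = 0.25 (two parent–offspring links: r = (1/2)^2 = 1/4).
r to a full sibling = 1/2 (full sibs share both parents — two paths of length 2: r = 2·(1/2)^2 = 1/2).
Summing one r·B term per recipient: 4·0.25·0.0223 + 1·0.125·0.547 + 2·0.25·0.456 + 4·0.5·0.408 = 1.134675.

1.134675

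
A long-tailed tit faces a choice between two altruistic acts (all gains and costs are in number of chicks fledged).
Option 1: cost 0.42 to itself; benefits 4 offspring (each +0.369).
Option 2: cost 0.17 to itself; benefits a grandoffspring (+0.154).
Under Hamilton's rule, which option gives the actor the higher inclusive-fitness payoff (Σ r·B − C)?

Option 1

Option 1: r to an offspring = 0.5.
Option 1: Σ r·B − C = (4·0.5·0.369) − 0.42 = 0.318.
Option 2: r to a grandoffspring = 0.25.
Option 2: Σ r·B − C = (1·0.25·0.154) − 0.17 = -0.1315.
Option 1 has the higher net inclusive-fitness payoff.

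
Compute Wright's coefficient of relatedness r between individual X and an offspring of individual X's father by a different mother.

0.25

Each parent–offspring link contributes a factor of 1/2, and independent paths through distinct common ancestors add.
Half-sibs share one parent — one path of length 2: r = (1/2)^2 = 1/4.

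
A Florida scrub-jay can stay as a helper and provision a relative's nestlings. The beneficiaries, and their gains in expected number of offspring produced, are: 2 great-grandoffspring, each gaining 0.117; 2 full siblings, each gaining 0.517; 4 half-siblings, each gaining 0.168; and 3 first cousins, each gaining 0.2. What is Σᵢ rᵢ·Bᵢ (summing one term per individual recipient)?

r to a great-grandoffspring = 1/8 (three parent–offspring links: r = (1/2)^3 = 1/8).
r to a full sibling = 0.5 (full sibs share both parents — two paths of length 2: r = 2·(1/2)^2 = 1/2).
r to a half-sibling = 1/4 (half-sibs share one parent — one path of length 2: r = (1/2)^2 = 1/4).
r to a first cousin = 1/8 (first cousins share one grandparent pair — two paths of length 4: r = 2·(1/2)^4 = 1/8).
Summing one r·B term per recipient: 2·0.125·0.117 + 2·0.5·0.517 + 4·0.25·0.168 + 3·0.125·0.2 = 0.78925.

0.78925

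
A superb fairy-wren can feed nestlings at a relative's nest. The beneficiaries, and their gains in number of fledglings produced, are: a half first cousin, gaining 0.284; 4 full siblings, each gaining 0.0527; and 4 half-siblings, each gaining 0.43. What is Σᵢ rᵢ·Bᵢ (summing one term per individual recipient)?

0.55315

r to a half first cousin = 0.0625 (half first cousins share one grandparent — one path of length 4: r = (1/2)^4 = 1/16).
r to a full sibling = 0.5 (full sibs share both parents — two paths of length 2: r = 2·(1/2)^2 = 1/2).
r to a half-sibling = 1/4 (half-sibs share one parent — one path of length 2: r = (1/2)^2 = 1/4).
Summing one r·B term per recipient: 1·0.0625·0.284 + 4·0.5·0.0527 + 4·0.25·0.43 = 0.55315.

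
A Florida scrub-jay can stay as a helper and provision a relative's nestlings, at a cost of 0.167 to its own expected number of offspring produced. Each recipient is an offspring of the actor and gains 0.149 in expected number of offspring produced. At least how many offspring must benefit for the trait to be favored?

r to an offspring = 0.5 (one parent–offspring link: r = (1/2)^1 = 1/2).
Hamilton's rule: n·r·B > C  ⇒  n > C/(r·B) = 0.167/(0.5·0.149) = 2.242.
The smallest integer exceeding 2.242 is 3.

3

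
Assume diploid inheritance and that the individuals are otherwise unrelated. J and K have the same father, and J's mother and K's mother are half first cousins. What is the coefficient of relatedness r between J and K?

Wright's path rule: contributions from independent ancestry routes add.
J and K are related in two ways: half-sibs through their shared father (r = 1/4) and half second cousins through their mothers (r = 1/64).
r = 1/4 + 1/64 = 0.265625.

0.265625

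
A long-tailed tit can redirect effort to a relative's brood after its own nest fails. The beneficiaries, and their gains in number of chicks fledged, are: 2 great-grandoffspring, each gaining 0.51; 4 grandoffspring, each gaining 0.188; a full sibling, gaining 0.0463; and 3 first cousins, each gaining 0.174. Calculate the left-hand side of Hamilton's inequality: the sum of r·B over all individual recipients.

r to a great-grandoffspring = 1/8 (three parent–offspring links: r = (1/2)^3 = 1/8).
r to a grandoffspring = 0.25 (two parent–offspring links: r = (1/2)^2 = 1/4).
r to a full sibling = 0.5 (full sibs share both parents — two paths of length 2: r = 2·(1/2)^2 = 1/2).
r to a first cousin = 0.125 (first cousins share one grandparent pair — two paths of length 4: r = 2·(1/2)^4 = 1/8).
Summing one r·B term per recipient: 2·0.125·0.51 + 4·0.25·0.188 + 1·0.5·0.0463 + 3·0.125·0.174 = 0.4039.

0.4039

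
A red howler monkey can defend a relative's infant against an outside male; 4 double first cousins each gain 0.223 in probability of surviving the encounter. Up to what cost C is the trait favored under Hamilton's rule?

r to a double first cousin = 1/4 (double first cousins share both grandparent pairs — four paths of length 4: r = 4·(1/2)^4 = 1/4).
Hamilton's rule: n·r·B > C, so the trait is favored while C < n·r·B = 4·0.25·0.223 = 0.223.

0.223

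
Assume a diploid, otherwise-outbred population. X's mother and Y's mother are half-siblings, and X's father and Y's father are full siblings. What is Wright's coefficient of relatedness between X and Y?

0.1875

Independent pedigree routes through distinct common ancestors add.
X and Y are related in two ways: half first cousins through their mothers (r = 1/16) and first cousins through their fathers (r = 1/8).
r = 1/16 + 1/8 = 0.1875.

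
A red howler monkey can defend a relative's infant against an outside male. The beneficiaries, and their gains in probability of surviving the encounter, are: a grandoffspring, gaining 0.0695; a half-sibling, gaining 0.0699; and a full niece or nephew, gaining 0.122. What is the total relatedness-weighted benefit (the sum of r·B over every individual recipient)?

0.06535

r to a grandoffspring = 1/4 (two parent–offspring links: r = (1/2)^2 = 1/4).
r to a half-sibling = 1/4 (half-sibs share one parent — one path of length 2: r = (1/2)^2 = 1/4).
r to a full niece or nephew = 1/4 (full aunt/uncle↔niece/nephew: two paths of length 3 through the shared grandparent pair: r = 2·(1/2)^3 = 1/4).
Summing one r·B term per recipient: 1·0.25·0.0695 + 1·0.25·0.0699 + 1·0.25·0.122 = 0.06535.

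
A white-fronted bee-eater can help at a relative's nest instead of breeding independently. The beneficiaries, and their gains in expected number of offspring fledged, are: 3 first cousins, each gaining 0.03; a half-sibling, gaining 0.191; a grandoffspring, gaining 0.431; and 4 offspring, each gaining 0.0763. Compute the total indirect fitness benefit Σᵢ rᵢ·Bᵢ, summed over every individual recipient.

0.31935

r to a first cousin = 0.125 (first cousins share one grandparent pair — two paths of length 4: r = 2·(1/2)^4 = 1/8).
r to a half-sibling = 1/4 (half-sibs share one parent — one path of length 2: r = (1/2)^2 = 1/4).
r to a grandoffspring = 0.25 (two parent–offspring links: r = (1/2)^2 = 1/4).
r to an offspring = 0.5 (one parent–offspring link: r = (1/2)^1 = 1/2).
Summing one r·B term per recipient: 3·0.125·0.03 + 1·0.25·0.191 + 1·0.25·0.431 + 4·0.5·0.0763 = 0.31935.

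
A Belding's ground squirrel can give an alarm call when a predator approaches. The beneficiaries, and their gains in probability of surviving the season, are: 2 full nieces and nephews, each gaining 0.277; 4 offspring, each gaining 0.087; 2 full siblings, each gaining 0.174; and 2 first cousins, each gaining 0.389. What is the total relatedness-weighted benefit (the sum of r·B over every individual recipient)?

0.58375

r to a full niece or nephew = 1/4 (full aunt/uncle↔niece/nephew: two paths of length 3 through the shared grandparent pair: r = 2·(1/2)^3 = 1/4).
r to an offspring = 0.5 (one parent–offspring link: r = (1/2)^1 = 1/2).
r to a full sibling = 1/2 (full sibs share both parents — two paths of length 2: r = 2·(1/2)^2 = 1/2).
r to a first cousin = 1/8 (first cousins share one grandparent pair — two paths of length 4: r = 2·(1/2)^4 = 1/8).
Summing one r·B term per recipient: 2·0.25·0.277 + 4·0.5·0.087 + 2·0.5·0.174 + 2·0.125·0.389 = 0.58375.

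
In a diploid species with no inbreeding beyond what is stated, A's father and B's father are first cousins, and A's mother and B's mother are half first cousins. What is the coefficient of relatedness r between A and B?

0.046875

Independent pedigree routes through distinct common ancestors add.
A and B are related in two ways: second cousins through their fathers (r = 1/32) and half second cousins through their mothers (r = 1/64).
r = 1/32 + 1/64 = 0.046875.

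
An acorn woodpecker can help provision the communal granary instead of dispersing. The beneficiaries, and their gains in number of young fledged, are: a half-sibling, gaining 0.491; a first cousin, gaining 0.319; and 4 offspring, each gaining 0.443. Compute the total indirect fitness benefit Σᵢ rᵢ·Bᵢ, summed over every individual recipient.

r to a half-sibling = 0.25 (half-sibs share one parent — one path of length 2: r = (1/2)^2 = 1/4).
r to a first cousin = 1/8 (first cousins share one grandparent pair — two paths of length 4: r = 2·(1/2)^4 = 1/8).
r to an offspring = 0.5 (one parent–offspring link: r = (1/2)^1 = 1/2).
Summing one r·B term per recipient: 1·0.25·0.491 + 1·0.125·0.319 + 4·0.5·0.443 = 1.048625.

1.048625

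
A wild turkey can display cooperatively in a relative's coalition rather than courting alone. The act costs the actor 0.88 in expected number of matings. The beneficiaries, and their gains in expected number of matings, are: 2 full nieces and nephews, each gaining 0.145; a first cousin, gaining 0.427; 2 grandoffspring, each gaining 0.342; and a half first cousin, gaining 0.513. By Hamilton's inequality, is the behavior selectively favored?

Hamilton's rule: the trait is favored when the sum of r·B over every recipient exceeds the actor's cost C.
r to a full niece or nephew = 1/4 (full aunt/uncle↔niece/nephew: two paths of length 3 through the shared grandparent pair: r = 2·(1/2)^3 = 1/4).
r to a first cousin = 1/8 (first cousins share one grandparent pair — two paths of length 4: r = 2·(1/2)^4 = 1/8).
r to a grandoffspring = 1/4 (two parent–offspring links: r = (1/2)^2 = 1/4).
r to a half first cousin = 0.0625 (half first cousins share one grandparent — one path of length 4: r = (1/2)^4 = 1/16).
Summing one r·B term per recipient: 2·0.25·0.145 + 1·0.125·0.427 + 2·0.25·0.342 + 1·0.0625·0.513 = 0.3289375.
0.3289375 < 0.88: the indirect benefit is less than the cost.

No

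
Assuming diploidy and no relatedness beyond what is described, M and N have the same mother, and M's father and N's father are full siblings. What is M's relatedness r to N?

Independent pedigree routes through distinct common ancestors add.
M and N are related in two ways: half-sibs through their shared mother (r = 1/4) and first cousins through their fathers (r = 1/8).
r = 1/4 + 1/8 = 0.375.

0.375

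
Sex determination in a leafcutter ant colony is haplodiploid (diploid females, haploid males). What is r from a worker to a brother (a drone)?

0.25

Her haploid brother carries none of their father's genes and a random half of their mother's genome; that half matches the maternal half of her own genome with probability 1/2: r = 1/2 · 1/2 = 1/4.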